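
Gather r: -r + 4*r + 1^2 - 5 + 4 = 3*r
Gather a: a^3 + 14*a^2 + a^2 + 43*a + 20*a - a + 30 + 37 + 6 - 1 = a^3 + 15*a^2 + 62*a + 72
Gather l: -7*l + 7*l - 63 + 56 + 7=0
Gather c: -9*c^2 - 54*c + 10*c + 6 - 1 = -9*c^2 - 44*c + 5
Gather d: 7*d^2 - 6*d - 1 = 7*d^2 - 6*d - 1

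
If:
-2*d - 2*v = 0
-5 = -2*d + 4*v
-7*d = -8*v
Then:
No Solution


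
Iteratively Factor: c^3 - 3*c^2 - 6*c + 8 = (c - 1)*(c^2 - 2*c - 8) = (c - 1)*(c + 2)*(c - 4)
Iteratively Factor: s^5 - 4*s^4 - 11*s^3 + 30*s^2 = (s - 2)*(s^4 - 2*s^3 - 15*s^2) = s*(s - 2)*(s^3 - 2*s^2 - 15*s) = s*(s - 5)*(s - 2)*(s^2 + 3*s) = s*(s - 5)*(s - 2)*(s + 3)*(s)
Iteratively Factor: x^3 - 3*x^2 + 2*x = (x - 2)*(x^2 - x) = x*(x - 2)*(x - 1)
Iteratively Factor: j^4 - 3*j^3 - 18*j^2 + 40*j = (j - 2)*(j^3 - j^2 - 20*j) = j*(j - 2)*(j^2 - j - 20) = j*(j - 5)*(j - 2)*(j + 4)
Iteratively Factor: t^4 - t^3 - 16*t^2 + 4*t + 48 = (t - 4)*(t^3 + 3*t^2 - 4*t - 12) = (t - 4)*(t + 3)*(t^2 - 4) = (t - 4)*(t - 2)*(t + 3)*(t + 2)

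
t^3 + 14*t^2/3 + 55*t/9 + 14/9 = (t + 1/3)*(t + 2)*(t + 7/3)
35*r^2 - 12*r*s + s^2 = (-7*r + s)*(-5*r + s)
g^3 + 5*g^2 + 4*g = g*(g + 1)*(g + 4)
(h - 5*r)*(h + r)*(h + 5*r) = h^3 + h^2*r - 25*h*r^2 - 25*r^3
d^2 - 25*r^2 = (d - 5*r)*(d + 5*r)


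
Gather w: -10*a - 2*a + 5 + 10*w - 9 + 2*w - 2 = -12*a + 12*w - 6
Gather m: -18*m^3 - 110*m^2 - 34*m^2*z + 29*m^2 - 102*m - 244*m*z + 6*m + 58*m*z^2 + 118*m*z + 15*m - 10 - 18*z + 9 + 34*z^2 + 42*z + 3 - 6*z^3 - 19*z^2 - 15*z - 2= -18*m^3 + m^2*(-34*z - 81) + m*(58*z^2 - 126*z - 81) - 6*z^3 + 15*z^2 + 9*z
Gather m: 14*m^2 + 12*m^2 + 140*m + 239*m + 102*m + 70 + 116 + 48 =26*m^2 + 481*m + 234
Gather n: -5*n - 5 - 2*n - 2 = -7*n - 7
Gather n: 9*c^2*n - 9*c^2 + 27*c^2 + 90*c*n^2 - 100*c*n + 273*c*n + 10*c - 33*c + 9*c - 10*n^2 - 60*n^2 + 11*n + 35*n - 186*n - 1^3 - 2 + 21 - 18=18*c^2 - 14*c + n^2*(90*c - 70) + n*(9*c^2 + 173*c - 140)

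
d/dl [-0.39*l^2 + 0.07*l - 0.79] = 0.07 - 0.78*l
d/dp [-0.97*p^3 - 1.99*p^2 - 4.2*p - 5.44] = -2.91*p^2 - 3.98*p - 4.2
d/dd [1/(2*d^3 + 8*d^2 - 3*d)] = (-6*d^2 - 16*d + 3)/(d^2*(2*d^2 + 8*d - 3)^2)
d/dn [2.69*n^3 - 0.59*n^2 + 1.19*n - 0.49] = 8.07*n^2 - 1.18*n + 1.19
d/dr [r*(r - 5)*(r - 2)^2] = 4*r^3 - 27*r^2 + 48*r - 20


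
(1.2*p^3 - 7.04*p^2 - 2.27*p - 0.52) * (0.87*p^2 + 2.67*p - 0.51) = 1.044*p^5 - 2.9208*p^4 - 21.3837*p^3 - 2.9229*p^2 - 0.2307*p + 0.2652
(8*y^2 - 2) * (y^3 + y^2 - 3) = 8*y^5 + 8*y^4 - 2*y^3 - 26*y^2 + 6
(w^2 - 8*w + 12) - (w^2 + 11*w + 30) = -19*w - 18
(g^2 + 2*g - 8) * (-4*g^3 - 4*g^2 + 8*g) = -4*g^5 - 12*g^4 + 32*g^3 + 48*g^2 - 64*g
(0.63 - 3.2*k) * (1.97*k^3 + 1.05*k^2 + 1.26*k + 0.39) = -6.304*k^4 - 2.1189*k^3 - 3.3705*k^2 - 0.4542*k + 0.2457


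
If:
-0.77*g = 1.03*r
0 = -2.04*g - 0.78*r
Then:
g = 0.00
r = 0.00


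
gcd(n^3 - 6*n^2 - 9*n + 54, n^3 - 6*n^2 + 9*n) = n - 3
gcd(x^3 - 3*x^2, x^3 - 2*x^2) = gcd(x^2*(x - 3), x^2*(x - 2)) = x^2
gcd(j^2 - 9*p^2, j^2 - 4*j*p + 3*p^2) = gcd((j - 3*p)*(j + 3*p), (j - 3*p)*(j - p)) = -j + 3*p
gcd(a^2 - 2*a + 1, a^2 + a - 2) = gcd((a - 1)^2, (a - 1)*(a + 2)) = a - 1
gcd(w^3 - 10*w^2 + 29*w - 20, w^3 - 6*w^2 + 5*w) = w^2 - 6*w + 5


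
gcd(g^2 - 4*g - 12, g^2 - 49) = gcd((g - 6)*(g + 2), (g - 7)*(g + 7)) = 1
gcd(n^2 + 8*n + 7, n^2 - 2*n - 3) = n + 1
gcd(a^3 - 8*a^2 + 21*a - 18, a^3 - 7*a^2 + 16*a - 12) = a^2 - 5*a + 6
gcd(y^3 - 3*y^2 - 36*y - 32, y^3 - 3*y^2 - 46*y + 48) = y - 8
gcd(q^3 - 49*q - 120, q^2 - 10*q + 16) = q - 8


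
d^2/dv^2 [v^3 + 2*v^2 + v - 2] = 6*v + 4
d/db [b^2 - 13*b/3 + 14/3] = 2*b - 13/3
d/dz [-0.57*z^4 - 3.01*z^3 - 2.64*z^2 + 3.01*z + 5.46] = -2.28*z^3 - 9.03*z^2 - 5.28*z + 3.01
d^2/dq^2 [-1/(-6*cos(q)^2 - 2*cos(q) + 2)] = (-36*sin(q)^4 + 31*sin(q)^2 + 41*cos(q)/4 - 9*cos(3*q)/4 + 13)/(2*(-3*sin(q)^2 + cos(q) + 2)^3)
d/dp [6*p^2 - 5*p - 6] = 12*p - 5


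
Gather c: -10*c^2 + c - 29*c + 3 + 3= -10*c^2 - 28*c + 6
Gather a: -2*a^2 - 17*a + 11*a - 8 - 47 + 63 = -2*a^2 - 6*a + 8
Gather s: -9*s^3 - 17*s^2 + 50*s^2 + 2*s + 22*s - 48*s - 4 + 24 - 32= -9*s^3 + 33*s^2 - 24*s - 12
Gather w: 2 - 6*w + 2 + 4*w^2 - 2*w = 4*w^2 - 8*w + 4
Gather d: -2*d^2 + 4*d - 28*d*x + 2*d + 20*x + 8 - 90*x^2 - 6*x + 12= -2*d^2 + d*(6 - 28*x) - 90*x^2 + 14*x + 20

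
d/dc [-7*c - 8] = -7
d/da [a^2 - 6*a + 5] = 2*a - 6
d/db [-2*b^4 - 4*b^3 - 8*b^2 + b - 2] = -8*b^3 - 12*b^2 - 16*b + 1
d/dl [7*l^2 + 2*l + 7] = 14*l + 2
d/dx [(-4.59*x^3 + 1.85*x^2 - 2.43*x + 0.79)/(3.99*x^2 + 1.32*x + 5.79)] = (-18.3141*x^4 - 12.1176*x^3 - 67.5906*x^2 + 15.1188*x - 15.1125)/(15.9201*x^4 + 10.5336*x^3 + 47.9466*x^2 + 15.2856*x + 33.5241)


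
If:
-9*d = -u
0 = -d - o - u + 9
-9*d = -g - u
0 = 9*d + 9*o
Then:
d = 1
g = 0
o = -1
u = 9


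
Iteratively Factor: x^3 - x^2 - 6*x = (x)*(x^2 - x - 6) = x*(x - 3)*(x + 2)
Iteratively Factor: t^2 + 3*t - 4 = (t + 4)*(t - 1)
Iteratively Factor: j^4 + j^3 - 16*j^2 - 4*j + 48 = (j + 4)*(j^3 - 3*j^2 - 4*j + 12) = (j - 2)*(j + 4)*(j^2 - j - 6) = (j - 2)*(j + 2)*(j + 4)*(j - 3)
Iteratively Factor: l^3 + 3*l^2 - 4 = (l + 2)*(l^2 + l - 2) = (l - 1)*(l + 2)*(l + 2)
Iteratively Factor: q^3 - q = (q - 1)*(q^2 + q) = q*(q - 1)*(q + 1)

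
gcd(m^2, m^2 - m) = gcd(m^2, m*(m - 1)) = m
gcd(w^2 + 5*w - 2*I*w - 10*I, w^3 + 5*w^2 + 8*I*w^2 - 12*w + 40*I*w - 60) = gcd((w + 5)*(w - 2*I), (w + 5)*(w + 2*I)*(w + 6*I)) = w + 5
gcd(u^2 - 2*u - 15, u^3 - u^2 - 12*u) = u + 3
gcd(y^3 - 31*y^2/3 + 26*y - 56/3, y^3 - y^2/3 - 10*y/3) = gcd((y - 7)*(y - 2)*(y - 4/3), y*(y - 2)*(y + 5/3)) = y - 2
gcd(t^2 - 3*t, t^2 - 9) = t - 3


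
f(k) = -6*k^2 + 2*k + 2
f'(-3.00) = 38.00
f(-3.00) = -58.00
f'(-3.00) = 38.00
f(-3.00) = -58.00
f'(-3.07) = 38.84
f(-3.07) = -60.69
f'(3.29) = -37.48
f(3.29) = -56.36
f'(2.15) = -23.80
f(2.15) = -21.44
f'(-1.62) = 21.44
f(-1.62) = -16.99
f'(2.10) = -23.20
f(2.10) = -20.26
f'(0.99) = -9.88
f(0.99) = -1.90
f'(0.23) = -0.76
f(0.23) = 2.14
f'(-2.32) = 29.84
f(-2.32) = -34.93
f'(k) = 2 - 12*k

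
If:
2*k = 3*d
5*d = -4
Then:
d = -4/5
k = -6/5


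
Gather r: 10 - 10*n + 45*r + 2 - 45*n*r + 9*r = -10*n + r*(54 - 45*n) + 12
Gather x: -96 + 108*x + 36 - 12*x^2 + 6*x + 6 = -12*x^2 + 114*x - 54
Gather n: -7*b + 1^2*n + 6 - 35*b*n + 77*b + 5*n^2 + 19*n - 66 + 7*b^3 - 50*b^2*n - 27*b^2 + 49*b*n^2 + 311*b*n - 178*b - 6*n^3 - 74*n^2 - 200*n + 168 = 7*b^3 - 27*b^2 - 108*b - 6*n^3 + n^2*(49*b - 69) + n*(-50*b^2 + 276*b - 180) + 108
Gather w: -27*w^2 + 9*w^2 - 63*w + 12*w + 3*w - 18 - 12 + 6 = -18*w^2 - 48*w - 24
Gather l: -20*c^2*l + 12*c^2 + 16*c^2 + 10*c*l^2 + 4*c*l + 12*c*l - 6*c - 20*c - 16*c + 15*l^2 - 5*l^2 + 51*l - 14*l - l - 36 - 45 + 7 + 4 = 28*c^2 - 42*c + l^2*(10*c + 10) + l*(-20*c^2 + 16*c + 36) - 70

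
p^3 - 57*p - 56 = (p - 8)*(p + 1)*(p + 7)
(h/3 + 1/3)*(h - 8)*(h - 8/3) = h^3/3 - 29*h^2/9 + 32*h/9 + 64/9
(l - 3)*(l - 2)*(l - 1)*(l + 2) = l^4 - 4*l^3 - l^2 + 16*l - 12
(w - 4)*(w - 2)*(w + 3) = w^3 - 3*w^2 - 10*w + 24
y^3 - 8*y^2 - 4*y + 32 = (y - 8)*(y - 2)*(y + 2)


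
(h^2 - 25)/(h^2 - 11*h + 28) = (h^2 - 25)/(h^2 - 11*h + 28)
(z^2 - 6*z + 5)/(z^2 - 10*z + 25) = (z - 1)/(z - 5)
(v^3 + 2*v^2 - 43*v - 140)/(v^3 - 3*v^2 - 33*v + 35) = (v + 4)/(v - 1)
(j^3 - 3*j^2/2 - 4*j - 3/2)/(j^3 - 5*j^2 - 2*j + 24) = (2*j^2 + 3*j + 1)/(2*(j^2 - 2*j - 8))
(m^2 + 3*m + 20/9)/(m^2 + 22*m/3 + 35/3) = (9*m^2 + 27*m + 20)/(3*(3*m^2 + 22*m + 35))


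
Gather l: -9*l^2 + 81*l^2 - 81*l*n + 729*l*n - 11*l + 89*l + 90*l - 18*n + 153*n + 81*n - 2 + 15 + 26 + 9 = 72*l^2 + l*(648*n + 168) + 216*n + 48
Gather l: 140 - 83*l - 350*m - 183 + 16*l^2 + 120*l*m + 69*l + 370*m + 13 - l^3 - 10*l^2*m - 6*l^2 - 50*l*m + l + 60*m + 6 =-l^3 + l^2*(10 - 10*m) + l*(70*m - 13) + 80*m - 24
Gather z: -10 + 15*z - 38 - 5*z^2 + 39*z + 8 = -5*z^2 + 54*z - 40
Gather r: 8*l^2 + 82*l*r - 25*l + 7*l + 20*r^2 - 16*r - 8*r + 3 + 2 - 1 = 8*l^2 - 18*l + 20*r^2 + r*(82*l - 24) + 4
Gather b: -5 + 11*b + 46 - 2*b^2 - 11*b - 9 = 32 - 2*b^2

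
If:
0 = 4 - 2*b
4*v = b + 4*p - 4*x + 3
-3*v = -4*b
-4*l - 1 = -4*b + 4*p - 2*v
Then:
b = 2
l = 5/3 - x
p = x + 17/12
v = 8/3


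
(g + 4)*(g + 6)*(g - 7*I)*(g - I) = g^4 + 10*g^3 - 8*I*g^3 + 17*g^2 - 80*I*g^2 - 70*g - 192*I*g - 168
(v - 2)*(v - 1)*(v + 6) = v^3 + 3*v^2 - 16*v + 12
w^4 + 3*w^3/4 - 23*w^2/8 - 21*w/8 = w*(w - 7/4)*(w + 1)*(w + 3/2)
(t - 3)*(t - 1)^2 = t^3 - 5*t^2 + 7*t - 3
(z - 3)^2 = z^2 - 6*z + 9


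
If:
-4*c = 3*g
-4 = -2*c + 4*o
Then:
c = 2*o + 2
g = -8*o/3 - 8/3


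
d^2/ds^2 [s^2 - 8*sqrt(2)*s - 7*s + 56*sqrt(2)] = 2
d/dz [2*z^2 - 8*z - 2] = 4*z - 8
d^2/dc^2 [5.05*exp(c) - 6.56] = 5.05*exp(c)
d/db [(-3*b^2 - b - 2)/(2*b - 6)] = (-3*b^2 + 18*b + 5)/(2*(b^2 - 6*b + 9))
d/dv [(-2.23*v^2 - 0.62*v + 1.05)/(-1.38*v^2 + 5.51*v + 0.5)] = (-13.1429*v^2 + 0.667999999999999*v - 6.0955)/(1.9044*v^4 - 15.2076*v^3 + 28.9801*v^2 + 5.51*v + 0.25)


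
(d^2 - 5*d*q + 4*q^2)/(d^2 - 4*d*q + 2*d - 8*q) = (d - q)/(d + 2)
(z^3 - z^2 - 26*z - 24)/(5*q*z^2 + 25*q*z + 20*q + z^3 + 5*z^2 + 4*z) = (z - 6)/(5*q + z)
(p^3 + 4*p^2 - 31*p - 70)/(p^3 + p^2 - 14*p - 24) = (p^2 + 2*p - 35)/(p^2 - p - 12)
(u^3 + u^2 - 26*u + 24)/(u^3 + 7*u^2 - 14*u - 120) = (u - 1)/(u + 5)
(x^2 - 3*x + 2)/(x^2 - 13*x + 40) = (x^2 - 3*x + 2)/(x^2 - 13*x + 40)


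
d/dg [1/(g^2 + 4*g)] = 2*(-g - 2)/(g^2*(g + 4)^2)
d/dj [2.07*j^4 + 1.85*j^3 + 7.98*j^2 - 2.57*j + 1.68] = 8.28*j^3 + 5.55*j^2 + 15.96*j - 2.57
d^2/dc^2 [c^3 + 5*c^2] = 6*c + 10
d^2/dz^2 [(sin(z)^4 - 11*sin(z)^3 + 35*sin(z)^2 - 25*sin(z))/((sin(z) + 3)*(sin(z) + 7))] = (-4*sin(z)^8 - 99*sin(z)^7 - 820*sin(z)^6 + 467*sin(z)^5 + 18270*sin(z)^4 + 19331*sin(z)^3 - 79968*sin(z)^2 - 14931*sin(z) + 41370)/((sin(z) + 3)^3*(sin(z) + 7)^3)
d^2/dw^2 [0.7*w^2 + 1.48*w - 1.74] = 1.40000000000000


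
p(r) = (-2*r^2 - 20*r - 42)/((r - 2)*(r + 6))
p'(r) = (-4*r - 20)/((r - 2)*(r + 6)) - (-2*r^2 - 20*r - 42)/((r - 2)*(r + 6)^2) - (-2*r^2 - 20*r - 42)/((r - 2)^2*(r + 6))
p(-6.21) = 2.94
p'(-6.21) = 17.17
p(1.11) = 10.53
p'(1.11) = 14.22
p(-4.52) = -0.78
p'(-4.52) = 0.61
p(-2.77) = 0.13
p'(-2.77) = 0.57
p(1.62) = 27.51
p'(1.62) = 77.92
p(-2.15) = 0.52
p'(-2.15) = 0.70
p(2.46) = -26.55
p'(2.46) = 53.18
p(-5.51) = -2.03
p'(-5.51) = 3.32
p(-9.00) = -0.73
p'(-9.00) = 0.18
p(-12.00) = -1.07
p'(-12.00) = 0.08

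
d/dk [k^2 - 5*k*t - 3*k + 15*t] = 2*k - 5*t - 3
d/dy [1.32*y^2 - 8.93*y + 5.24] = 2.64*y - 8.93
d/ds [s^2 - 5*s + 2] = 2*s - 5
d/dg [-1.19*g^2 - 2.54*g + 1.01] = -2.38*g - 2.54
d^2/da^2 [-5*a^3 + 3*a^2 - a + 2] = 6 - 30*a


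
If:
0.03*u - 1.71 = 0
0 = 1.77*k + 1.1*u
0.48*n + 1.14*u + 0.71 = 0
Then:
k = -35.42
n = -136.85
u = 57.00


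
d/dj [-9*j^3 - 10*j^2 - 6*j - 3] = -27*j^2 - 20*j - 6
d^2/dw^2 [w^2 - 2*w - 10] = 2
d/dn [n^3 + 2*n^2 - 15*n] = 3*n^2 + 4*n - 15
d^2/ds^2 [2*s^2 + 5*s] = 4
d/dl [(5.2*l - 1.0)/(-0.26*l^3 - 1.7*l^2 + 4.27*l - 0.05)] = (2.704*l^3 + 8.06*l^2 - 3.4*l + 4.01)/(0.0676*l^6 + 0.884*l^5 + 0.6696*l^4 - 14.492*l^3 + 18.4029*l^2 - 0.427*l + 0.0025)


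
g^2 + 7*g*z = g*(g + 7*z)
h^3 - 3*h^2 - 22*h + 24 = (h - 6)*(h - 1)*(h + 4)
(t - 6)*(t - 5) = t^2 - 11*t + 30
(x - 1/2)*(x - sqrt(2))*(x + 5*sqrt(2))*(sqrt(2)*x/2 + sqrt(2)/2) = sqrt(2)*x^4/2 + sqrt(2)*x^3/4 + 4*x^3 - 21*sqrt(2)*x^2/4 + 2*x^2 - 5*sqrt(2)*x/2 - 2*x + 5*sqrt(2)/2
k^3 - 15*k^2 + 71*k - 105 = (k - 7)*(k - 5)*(k - 3)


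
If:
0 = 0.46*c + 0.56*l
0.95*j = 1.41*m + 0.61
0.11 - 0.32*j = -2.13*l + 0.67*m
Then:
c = -0.654389187911604*m - 0.0545675272074859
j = 1.48421052631579*m + 0.642105263157895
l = 0.537533975784532*m + 0.0448233259204349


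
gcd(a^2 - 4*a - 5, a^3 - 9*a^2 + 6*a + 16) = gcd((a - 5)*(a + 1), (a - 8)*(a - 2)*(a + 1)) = a + 1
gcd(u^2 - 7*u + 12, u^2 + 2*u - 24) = u - 4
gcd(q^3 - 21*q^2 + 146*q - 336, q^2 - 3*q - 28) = q - 7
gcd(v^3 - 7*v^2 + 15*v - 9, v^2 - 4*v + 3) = v^2 - 4*v + 3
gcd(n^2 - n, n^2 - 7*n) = n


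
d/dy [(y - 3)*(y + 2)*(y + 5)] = 3*y^2 + 8*y - 11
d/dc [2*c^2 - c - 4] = 4*c - 1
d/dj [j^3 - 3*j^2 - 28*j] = 3*j^2 - 6*j - 28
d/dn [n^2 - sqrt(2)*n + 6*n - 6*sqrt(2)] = 2*n - sqrt(2) + 6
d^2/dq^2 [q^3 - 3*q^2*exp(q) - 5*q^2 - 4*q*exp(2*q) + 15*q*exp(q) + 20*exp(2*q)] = -3*q^2*exp(q) - 16*q*exp(2*q) + 3*q*exp(q) + 6*q + 64*exp(2*q) + 24*exp(q) - 10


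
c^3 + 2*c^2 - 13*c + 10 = (c - 2)*(c - 1)*(c + 5)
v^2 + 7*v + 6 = (v + 1)*(v + 6)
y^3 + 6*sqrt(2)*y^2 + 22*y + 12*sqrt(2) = (y + sqrt(2))*(y + 2*sqrt(2))*(y + 3*sqrt(2))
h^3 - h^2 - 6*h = h*(h - 3)*(h + 2)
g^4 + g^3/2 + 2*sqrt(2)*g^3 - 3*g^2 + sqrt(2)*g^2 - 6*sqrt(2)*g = g*(g - 3/2)*(g + 2)*(g + 2*sqrt(2))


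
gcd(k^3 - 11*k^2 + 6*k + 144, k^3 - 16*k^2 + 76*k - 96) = k^2 - 14*k + 48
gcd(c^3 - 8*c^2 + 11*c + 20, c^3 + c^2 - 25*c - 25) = c^2 - 4*c - 5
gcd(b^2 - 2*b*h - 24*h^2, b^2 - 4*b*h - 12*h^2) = b - 6*h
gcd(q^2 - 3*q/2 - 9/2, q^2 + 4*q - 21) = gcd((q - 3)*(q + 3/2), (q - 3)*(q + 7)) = q - 3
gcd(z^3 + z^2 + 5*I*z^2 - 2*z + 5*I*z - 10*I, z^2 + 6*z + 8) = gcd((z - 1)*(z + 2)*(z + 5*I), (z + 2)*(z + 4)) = z + 2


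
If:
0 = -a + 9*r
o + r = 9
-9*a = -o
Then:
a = 81/82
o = 729/82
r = 9/82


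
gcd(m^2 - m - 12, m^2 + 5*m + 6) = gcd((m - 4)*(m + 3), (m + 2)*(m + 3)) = m + 3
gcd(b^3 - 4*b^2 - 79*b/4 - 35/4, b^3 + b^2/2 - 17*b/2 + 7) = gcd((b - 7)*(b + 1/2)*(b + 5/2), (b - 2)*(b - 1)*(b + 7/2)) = 1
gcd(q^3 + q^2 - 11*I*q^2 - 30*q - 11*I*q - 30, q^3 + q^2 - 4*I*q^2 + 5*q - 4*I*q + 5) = q^2 + q*(1 - 5*I) - 5*I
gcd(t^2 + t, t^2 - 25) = 1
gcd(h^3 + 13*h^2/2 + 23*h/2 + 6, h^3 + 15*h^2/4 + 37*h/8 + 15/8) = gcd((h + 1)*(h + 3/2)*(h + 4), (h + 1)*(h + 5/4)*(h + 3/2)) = h^2 + 5*h/2 + 3/2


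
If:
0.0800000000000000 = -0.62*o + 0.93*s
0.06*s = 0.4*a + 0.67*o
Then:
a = 0.216129032258065 - 2.3625*s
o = 1.5*s - 0.129032258064516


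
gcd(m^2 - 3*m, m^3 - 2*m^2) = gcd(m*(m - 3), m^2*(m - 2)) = m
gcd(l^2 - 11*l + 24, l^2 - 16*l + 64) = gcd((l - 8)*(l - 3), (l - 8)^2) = l - 8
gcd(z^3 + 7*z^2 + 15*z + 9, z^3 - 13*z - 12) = z^2 + 4*z + 3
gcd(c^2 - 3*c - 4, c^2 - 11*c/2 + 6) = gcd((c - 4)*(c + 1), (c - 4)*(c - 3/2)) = c - 4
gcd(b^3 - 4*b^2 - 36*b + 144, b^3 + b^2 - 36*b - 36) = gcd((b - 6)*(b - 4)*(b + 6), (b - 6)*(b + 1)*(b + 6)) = b^2 - 36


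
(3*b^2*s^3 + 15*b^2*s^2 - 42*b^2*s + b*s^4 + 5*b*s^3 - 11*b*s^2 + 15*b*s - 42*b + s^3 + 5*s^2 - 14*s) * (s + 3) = 3*b^2*s^4 + 24*b^2*s^3 + 3*b^2*s^2 - 126*b^2*s + b*s^5 + 8*b*s^4 + 4*b*s^3 - 18*b*s^2 + 3*b*s - 126*b + s^4 + 8*s^3 + s^2 - 42*s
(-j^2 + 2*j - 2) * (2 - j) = j^3 - 4*j^2 + 6*j - 4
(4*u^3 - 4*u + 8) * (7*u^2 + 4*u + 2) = 28*u^5 + 16*u^4 - 20*u^3 + 40*u^2 + 24*u + 16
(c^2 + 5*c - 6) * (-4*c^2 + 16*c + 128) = -4*c^4 - 4*c^3 + 232*c^2 + 544*c - 768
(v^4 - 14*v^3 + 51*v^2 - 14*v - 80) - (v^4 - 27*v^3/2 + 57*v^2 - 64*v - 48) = -v^3/2 - 6*v^2 + 50*v - 32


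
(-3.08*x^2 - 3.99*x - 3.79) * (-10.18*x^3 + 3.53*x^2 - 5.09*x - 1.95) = 31.3544*x^5 + 29.7458*x^4 + 40.1747*x^3 + 12.9364*x^2 + 27.0716*x + 7.3905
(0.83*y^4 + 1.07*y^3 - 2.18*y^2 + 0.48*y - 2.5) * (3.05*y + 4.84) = 2.5315*y^5 + 7.2807*y^4 - 1.4702*y^3 - 9.0872*y^2 - 5.3018*y - 12.1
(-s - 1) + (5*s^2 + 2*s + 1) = 5*s^2 + s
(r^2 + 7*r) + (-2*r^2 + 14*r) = -r^2 + 21*r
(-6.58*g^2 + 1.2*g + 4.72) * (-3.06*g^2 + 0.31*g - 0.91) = 20.1348*g^4 - 5.7118*g^3 - 8.0834*g^2 + 0.3712*g - 4.2952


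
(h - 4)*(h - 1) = h^2 - 5*h + 4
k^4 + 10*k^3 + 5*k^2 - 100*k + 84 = (k - 2)*(k - 1)*(k + 6)*(k + 7)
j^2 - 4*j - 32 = (j - 8)*(j + 4)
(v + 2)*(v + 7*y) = v^2 + 7*v*y + 2*v + 14*y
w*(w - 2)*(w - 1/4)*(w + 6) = w^4 + 15*w^3/4 - 13*w^2 + 3*w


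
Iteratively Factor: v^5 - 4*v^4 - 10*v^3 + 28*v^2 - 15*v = (v - 1)*(v^4 - 3*v^3 - 13*v^2 + 15*v) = (v - 5)*(v - 1)*(v^3 + 2*v^2 - 3*v) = v*(v - 5)*(v - 1)*(v^2 + 2*v - 3) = v*(v - 5)*(v - 1)*(v + 3)*(v - 1)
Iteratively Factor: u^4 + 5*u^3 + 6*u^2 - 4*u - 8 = (u + 2)*(u^3 + 3*u^2 - 4) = (u + 2)^2*(u^2 + u - 2) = (u - 1)*(u + 2)^2*(u + 2)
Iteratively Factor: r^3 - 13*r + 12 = (r - 1)*(r^2 + r - 12) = (r - 1)*(r + 4)*(r - 3)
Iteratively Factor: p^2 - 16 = (p - 4)*(p + 4)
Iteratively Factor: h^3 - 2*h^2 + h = (h - 1)*(h^2 - h) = (h - 1)^2*(h)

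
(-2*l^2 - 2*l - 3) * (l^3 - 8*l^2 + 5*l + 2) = -2*l^5 + 14*l^4 + 3*l^3 + 10*l^2 - 19*l - 6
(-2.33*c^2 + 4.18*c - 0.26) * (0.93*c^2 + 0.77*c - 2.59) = -2.1669*c^4 + 2.0933*c^3 + 9.0115*c^2 - 11.0264*c + 0.6734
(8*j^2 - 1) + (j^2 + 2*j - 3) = 9*j^2 + 2*j - 4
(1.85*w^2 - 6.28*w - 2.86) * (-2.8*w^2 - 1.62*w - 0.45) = -5.18*w^4 + 14.587*w^3 + 17.3491*w^2 + 7.4592*w + 1.287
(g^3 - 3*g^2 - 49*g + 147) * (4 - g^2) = -g^5 + 3*g^4 + 53*g^3 - 159*g^2 - 196*g + 588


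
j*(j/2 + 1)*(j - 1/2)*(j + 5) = j^4/2 + 13*j^3/4 + 13*j^2/4 - 5*j/2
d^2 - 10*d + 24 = (d - 6)*(d - 4)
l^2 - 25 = (l - 5)*(l + 5)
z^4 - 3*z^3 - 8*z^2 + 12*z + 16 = (z - 4)*(z - 2)*(z + 1)*(z + 2)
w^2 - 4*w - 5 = (w - 5)*(w + 1)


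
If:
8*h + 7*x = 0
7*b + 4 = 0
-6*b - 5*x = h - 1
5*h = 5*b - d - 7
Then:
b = -4/7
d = -1192/231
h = -31/33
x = 248/231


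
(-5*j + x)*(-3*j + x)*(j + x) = 15*j^3 + 7*j^2*x - 7*j*x^2 + x^3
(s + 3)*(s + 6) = s^2 + 9*s + 18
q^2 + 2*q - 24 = (q - 4)*(q + 6)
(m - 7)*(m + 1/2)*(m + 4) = m^3 - 5*m^2/2 - 59*m/2 - 14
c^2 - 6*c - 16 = (c - 8)*(c + 2)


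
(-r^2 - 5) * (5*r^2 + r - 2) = -5*r^4 - r^3 - 23*r^2 - 5*r + 10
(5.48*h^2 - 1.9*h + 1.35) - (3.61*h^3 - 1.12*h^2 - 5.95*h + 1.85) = -3.61*h^3 + 6.6*h^2 + 4.05*h - 0.5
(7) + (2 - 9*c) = 9 - 9*c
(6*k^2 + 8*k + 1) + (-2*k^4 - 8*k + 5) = -2*k^4 + 6*k^2 + 6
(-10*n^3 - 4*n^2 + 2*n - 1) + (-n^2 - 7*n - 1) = -10*n^3 - 5*n^2 - 5*n - 2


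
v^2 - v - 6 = (v - 3)*(v + 2)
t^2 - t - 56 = (t - 8)*(t + 7)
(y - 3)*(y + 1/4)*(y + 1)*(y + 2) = y^4 + y^3/4 - 7*y^2 - 31*y/4 - 3/2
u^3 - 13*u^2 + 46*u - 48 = (u - 8)*(u - 3)*(u - 2)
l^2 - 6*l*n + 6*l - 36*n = (l + 6)*(l - 6*n)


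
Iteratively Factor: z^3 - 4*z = (z)*(z^2 - 4) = z*(z + 2)*(z - 2)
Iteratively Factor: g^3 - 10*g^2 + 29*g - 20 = (g - 1)*(g^2 - 9*g + 20) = (g - 4)*(g - 1)*(g - 5)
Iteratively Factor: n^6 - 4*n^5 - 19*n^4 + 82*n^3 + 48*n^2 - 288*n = (n - 3)*(n^5 - n^4 - 22*n^3 + 16*n^2 + 96*n) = (n - 3)^2*(n^4 + 2*n^3 - 16*n^2 - 32*n) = (n - 3)^2*(n + 4)*(n^3 - 2*n^2 - 8*n) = (n - 3)^2*(n + 2)*(n + 4)*(n^2 - 4*n) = (n - 4)*(n - 3)^2*(n + 2)*(n + 4)*(n)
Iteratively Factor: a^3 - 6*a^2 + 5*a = (a)*(a^2 - 6*a + 5) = a*(a - 5)*(a - 1)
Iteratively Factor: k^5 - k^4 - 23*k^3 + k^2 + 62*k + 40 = (k + 1)*(k^4 - 2*k^3 - 21*k^2 + 22*k + 40) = (k + 1)^2*(k^3 - 3*k^2 - 18*k + 40) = (k + 1)^2*(k + 4)*(k^2 - 7*k + 10) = (k - 5)*(k + 1)^2*(k + 4)*(k - 2)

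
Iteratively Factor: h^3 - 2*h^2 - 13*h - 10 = (h - 5)*(h^2 + 3*h + 2) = (h - 5)*(h + 2)*(h + 1)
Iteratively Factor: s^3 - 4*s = (s)*(s^2 - 4) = s*(s + 2)*(s - 2)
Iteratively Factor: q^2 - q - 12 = (q + 3)*(q - 4)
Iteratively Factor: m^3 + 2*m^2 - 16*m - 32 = (m - 4)*(m^2 + 6*m + 8) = (m - 4)*(m + 2)*(m + 4)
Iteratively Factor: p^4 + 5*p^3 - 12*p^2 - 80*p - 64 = (p - 4)*(p^3 + 9*p^2 + 24*p + 16) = (p - 4)*(p + 1)*(p^2 + 8*p + 16) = (p - 4)*(p + 1)*(p + 4)*(p + 4)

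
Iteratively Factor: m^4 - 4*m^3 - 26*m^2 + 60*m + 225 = (m + 3)*(m^3 - 7*m^2 - 5*m + 75) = (m - 5)*(m + 3)*(m^2 - 2*m - 15) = (m - 5)^2*(m + 3)*(m + 3)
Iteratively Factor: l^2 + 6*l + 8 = (l + 4)*(l + 2)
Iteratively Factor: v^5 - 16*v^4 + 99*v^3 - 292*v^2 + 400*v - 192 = (v - 4)*(v^4 - 12*v^3 + 51*v^2 - 88*v + 48) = (v - 4)^2*(v^3 - 8*v^2 + 19*v - 12) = (v - 4)^3*(v^2 - 4*v + 3) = (v - 4)^3*(v - 3)*(v - 1)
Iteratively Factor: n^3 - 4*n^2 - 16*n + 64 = (n + 4)*(n^2 - 8*n + 16) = (n - 4)*(n + 4)*(n - 4)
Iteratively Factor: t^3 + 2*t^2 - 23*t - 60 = (t + 4)*(t^2 - 2*t - 15) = (t - 5)*(t + 4)*(t + 3)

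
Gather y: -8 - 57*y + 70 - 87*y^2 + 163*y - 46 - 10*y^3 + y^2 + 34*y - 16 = -10*y^3 - 86*y^2 + 140*y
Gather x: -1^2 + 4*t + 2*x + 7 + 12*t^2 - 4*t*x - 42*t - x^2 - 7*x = 12*t^2 - 38*t - x^2 + x*(-4*t - 5) + 6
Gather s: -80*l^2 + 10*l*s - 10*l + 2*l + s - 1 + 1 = -80*l^2 - 8*l + s*(10*l + 1)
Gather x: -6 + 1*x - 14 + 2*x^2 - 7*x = 2*x^2 - 6*x - 20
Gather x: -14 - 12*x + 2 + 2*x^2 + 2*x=2*x^2 - 10*x - 12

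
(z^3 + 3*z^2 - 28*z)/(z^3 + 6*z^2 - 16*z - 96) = z*(z + 7)/(z^2 + 10*z + 24)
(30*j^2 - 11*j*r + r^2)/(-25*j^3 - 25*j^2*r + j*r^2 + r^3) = (-6*j + r)/(5*j^2 + 6*j*r + r^2)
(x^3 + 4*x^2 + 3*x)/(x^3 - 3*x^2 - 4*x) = (x + 3)/(x - 4)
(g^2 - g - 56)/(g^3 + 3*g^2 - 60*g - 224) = 1/(g + 4)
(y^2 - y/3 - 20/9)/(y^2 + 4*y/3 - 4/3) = (9*y^2 - 3*y - 20)/(3*(3*y^2 + 4*y - 4))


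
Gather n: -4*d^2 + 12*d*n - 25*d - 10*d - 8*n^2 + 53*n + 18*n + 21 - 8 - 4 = -4*d^2 - 35*d - 8*n^2 + n*(12*d + 71) + 9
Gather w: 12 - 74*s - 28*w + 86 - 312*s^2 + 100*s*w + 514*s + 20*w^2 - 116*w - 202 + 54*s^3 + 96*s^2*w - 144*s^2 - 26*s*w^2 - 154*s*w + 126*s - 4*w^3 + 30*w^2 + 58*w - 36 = 54*s^3 - 456*s^2 + 566*s - 4*w^3 + w^2*(50 - 26*s) + w*(96*s^2 - 54*s - 86) - 140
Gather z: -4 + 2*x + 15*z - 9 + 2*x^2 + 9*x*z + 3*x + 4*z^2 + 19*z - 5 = 2*x^2 + 5*x + 4*z^2 + z*(9*x + 34) - 18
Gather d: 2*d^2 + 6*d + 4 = 2*d^2 + 6*d + 4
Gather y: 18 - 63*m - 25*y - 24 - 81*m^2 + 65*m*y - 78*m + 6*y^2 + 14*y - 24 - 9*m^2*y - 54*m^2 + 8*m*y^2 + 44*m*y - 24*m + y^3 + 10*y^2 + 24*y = -135*m^2 - 165*m + y^3 + y^2*(8*m + 16) + y*(-9*m^2 + 109*m + 13) - 30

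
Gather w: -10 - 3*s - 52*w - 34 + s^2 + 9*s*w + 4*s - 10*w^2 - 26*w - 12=s^2 + s - 10*w^2 + w*(9*s - 78) - 56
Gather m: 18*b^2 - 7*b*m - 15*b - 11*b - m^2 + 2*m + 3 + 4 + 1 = 18*b^2 - 26*b - m^2 + m*(2 - 7*b) + 8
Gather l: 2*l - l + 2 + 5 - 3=l + 4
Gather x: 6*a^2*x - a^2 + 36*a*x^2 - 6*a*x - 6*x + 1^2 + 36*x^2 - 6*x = -a^2 + x^2*(36*a + 36) + x*(6*a^2 - 6*a - 12) + 1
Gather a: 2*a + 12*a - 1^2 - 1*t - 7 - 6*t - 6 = 14*a - 7*t - 14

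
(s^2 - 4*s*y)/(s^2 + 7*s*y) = (s - 4*y)/(s + 7*y)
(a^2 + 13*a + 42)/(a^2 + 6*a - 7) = (a + 6)/(a - 1)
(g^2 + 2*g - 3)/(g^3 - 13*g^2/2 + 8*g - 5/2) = 2*(g + 3)/(2*g^2 - 11*g + 5)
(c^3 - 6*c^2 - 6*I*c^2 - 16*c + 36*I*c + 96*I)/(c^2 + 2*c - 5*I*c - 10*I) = (c^2 + c*(-8 - 6*I) + 48*I)/(c - 5*I)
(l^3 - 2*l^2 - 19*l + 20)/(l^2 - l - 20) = l - 1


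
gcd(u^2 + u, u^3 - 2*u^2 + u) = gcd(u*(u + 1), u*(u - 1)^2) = u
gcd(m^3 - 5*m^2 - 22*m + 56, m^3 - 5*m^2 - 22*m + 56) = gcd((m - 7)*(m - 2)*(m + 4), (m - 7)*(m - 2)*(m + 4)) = m^3 - 5*m^2 - 22*m + 56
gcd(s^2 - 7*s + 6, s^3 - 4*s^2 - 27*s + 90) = s - 6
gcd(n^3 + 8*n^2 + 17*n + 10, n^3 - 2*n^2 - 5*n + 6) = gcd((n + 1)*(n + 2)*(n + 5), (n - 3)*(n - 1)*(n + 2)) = n + 2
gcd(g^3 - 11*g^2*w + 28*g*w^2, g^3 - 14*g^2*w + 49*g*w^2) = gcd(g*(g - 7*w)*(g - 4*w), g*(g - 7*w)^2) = -g^2 + 7*g*w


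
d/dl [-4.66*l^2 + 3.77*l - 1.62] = 3.77 - 9.32*l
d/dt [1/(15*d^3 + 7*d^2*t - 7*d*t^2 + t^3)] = (-7*d^2 + 14*d*t - 3*t^2)/(15*d^3 + 7*d^2*t - 7*d*t^2 + t^3)^2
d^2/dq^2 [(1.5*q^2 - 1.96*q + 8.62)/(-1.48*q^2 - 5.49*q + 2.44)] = (32.961968*q^3 - 145.788288*q^2 - 377.767632*q - 547.22246)/(3.241792*q^6 + 36.075888*q^5 + 117.788316*q^4 + 46.516221*q^3 - 194.191548*q^2 + 98.055792*q - 14.526784)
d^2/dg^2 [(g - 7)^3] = 6*g - 42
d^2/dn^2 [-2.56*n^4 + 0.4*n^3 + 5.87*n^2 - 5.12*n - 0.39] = -30.72*n^2 + 2.4*n + 11.74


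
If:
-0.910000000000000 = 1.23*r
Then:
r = -0.74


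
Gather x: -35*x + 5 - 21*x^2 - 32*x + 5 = -21*x^2 - 67*x + 10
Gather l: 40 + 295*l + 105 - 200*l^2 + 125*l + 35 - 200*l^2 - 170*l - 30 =-400*l^2 + 250*l + 150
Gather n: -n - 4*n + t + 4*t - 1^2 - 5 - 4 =-5*n + 5*t - 10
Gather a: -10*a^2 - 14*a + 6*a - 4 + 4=-10*a^2 - 8*a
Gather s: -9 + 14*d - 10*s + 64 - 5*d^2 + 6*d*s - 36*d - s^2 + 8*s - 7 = -5*d^2 - 22*d - s^2 + s*(6*d - 2) + 48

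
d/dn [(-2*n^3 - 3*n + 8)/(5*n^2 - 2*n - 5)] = (-10*n^4 + 8*n^3 + 45*n^2 - 80*n + 31)/(25*n^4 - 20*n^3 - 46*n^2 + 20*n + 25)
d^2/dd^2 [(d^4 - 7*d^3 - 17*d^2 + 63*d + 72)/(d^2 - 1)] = 2*(d^3 - 3*d^2 + 3*d + 55)/(d^3 - 3*d^2 + 3*d - 1)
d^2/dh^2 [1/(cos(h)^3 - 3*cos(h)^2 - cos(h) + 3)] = ((3 - cos(h))*(-cos(h) - 24*cos(2*h) + 9*cos(3*h))/4 + 2*(-3*cos(h)^2 + 6*cos(h) + 1)^2)/((3 - cos(h))^3*sin(h)^4)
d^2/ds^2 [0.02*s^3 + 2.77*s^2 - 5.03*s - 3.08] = 0.12*s + 5.54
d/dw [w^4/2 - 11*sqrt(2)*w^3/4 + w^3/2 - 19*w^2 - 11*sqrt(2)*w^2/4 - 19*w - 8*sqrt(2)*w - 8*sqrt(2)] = 2*w^3 - 33*sqrt(2)*w^2/4 + 3*w^2/2 - 38*w - 11*sqrt(2)*w/2 - 19 - 8*sqrt(2)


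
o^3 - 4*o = o*(o - 2)*(o + 2)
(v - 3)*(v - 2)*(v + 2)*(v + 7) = v^4 + 4*v^3 - 25*v^2 - 16*v + 84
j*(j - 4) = j^2 - 4*j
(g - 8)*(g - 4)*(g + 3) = g^3 - 9*g^2 - 4*g + 96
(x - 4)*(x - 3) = x^2 - 7*x + 12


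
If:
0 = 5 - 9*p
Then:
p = 5/9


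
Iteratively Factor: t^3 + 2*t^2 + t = (t)*(t^2 + 2*t + 1) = t*(t + 1)*(t + 1)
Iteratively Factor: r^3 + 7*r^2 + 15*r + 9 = (r + 3)*(r^2 + 4*r + 3) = (r + 3)^2*(r + 1)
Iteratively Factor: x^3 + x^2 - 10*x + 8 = (x - 2)*(x^2 + 3*x - 4) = (x - 2)*(x - 1)*(x + 4)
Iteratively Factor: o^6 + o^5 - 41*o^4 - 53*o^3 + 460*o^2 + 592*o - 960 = (o - 5)*(o^5 + 6*o^4 - 11*o^3 - 108*o^2 - 80*o + 192) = (o - 5)*(o - 4)*(o^4 + 10*o^3 + 29*o^2 + 8*o - 48) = (o - 5)*(o - 4)*(o + 3)*(o^3 + 7*o^2 + 8*o - 16) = (o - 5)*(o - 4)*(o - 1)*(o + 3)*(o^2 + 8*o + 16) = (o - 5)*(o - 4)*(o - 1)*(o + 3)*(o + 4)*(o + 4)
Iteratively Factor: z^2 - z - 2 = (z + 1)*(z - 2)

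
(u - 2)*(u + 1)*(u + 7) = u^3 + 6*u^2 - 9*u - 14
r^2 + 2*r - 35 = (r - 5)*(r + 7)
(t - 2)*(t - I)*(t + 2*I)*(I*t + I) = I*t^4 - t^3 - I*t^3 + t^2 + 2*t - 2*I*t - 4*I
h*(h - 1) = h^2 - h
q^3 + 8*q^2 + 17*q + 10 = (q + 1)*(q + 2)*(q + 5)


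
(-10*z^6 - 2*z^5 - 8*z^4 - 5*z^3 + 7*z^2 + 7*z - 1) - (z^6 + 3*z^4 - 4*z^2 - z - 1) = -11*z^6 - 2*z^5 - 11*z^4 - 5*z^3 + 11*z^2 + 8*z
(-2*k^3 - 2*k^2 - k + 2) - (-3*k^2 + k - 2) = -2*k^3 + k^2 - 2*k + 4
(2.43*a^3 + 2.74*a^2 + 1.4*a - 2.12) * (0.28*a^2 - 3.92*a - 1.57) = 0.6804*a^5 - 8.7584*a^4 - 14.1639*a^3 - 10.3834*a^2 + 6.1124*a + 3.3284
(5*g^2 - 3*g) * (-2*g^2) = -10*g^4 + 6*g^3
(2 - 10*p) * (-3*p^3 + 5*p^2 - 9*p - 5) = 30*p^4 - 56*p^3 + 100*p^2 + 32*p - 10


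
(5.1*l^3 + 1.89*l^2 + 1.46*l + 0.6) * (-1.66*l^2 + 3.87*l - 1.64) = -8.466*l^5 + 16.5996*l^4 - 3.4733*l^3 + 1.5546*l^2 - 0.0723999999999996*l - 0.984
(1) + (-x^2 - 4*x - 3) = -x^2 - 4*x - 2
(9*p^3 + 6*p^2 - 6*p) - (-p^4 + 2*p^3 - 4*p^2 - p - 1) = p^4 + 7*p^3 + 10*p^2 - 5*p + 1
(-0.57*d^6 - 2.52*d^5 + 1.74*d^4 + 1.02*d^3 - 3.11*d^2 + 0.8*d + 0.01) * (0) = 0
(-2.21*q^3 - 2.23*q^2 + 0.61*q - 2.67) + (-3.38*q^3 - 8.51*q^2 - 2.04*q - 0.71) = -5.59*q^3 - 10.74*q^2 - 1.43*q - 3.38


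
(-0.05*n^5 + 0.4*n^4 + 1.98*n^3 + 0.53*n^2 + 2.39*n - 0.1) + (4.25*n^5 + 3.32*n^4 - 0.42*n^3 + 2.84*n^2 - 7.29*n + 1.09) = 4.2*n^5 + 3.72*n^4 + 1.56*n^3 + 3.37*n^2 - 4.9*n + 0.99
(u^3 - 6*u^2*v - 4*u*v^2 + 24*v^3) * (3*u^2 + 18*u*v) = 3*u^5 - 120*u^3*v^2 + 432*u*v^4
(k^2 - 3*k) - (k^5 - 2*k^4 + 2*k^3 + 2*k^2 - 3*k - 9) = -k^5 + 2*k^4 - 2*k^3 - k^2 + 9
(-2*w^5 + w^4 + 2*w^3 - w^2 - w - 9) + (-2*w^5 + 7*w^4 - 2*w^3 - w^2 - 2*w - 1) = -4*w^5 + 8*w^4 - 2*w^2 - 3*w - 10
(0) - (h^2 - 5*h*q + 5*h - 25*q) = -h^2 + 5*h*q - 5*h + 25*q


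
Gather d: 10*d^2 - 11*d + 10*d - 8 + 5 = 10*d^2 - d - 3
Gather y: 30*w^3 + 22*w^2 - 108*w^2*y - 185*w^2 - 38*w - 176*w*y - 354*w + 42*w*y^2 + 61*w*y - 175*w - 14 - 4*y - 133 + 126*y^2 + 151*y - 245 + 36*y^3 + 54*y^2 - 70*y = 30*w^3 - 163*w^2 - 567*w + 36*y^3 + y^2*(42*w + 180) + y*(-108*w^2 - 115*w + 77) - 392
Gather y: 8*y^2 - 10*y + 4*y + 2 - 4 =8*y^2 - 6*y - 2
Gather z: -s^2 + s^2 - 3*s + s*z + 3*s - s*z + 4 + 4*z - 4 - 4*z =0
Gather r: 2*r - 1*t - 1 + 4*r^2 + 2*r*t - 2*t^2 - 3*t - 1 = 4*r^2 + r*(2*t + 2) - 2*t^2 - 4*t - 2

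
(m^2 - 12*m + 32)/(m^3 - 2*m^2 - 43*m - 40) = (m - 4)/(m^2 + 6*m + 5)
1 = 1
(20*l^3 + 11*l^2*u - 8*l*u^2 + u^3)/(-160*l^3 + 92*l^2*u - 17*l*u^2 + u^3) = (l + u)/(-8*l + u)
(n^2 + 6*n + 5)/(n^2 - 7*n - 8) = (n + 5)/(n - 8)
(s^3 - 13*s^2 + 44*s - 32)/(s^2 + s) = (s^3 - 13*s^2 + 44*s - 32)/(s*(s + 1))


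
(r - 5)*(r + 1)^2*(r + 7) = r^4 + 4*r^3 - 30*r^2 - 68*r - 35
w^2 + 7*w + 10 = (w + 2)*(w + 5)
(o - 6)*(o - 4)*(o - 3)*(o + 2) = o^4 - 11*o^3 + 28*o^2 + 36*o - 144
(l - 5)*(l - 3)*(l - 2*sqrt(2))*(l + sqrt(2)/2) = l^4 - 8*l^3 - 3*sqrt(2)*l^3/2 + 13*l^2 + 12*sqrt(2)*l^2 - 45*sqrt(2)*l/2 + 16*l - 30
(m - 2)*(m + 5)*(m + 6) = m^3 + 9*m^2 + 8*m - 60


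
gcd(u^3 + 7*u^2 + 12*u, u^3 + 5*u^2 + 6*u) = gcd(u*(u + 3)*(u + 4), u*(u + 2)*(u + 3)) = u^2 + 3*u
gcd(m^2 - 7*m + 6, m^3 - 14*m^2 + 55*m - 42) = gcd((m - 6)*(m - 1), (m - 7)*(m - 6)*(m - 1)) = m^2 - 7*m + 6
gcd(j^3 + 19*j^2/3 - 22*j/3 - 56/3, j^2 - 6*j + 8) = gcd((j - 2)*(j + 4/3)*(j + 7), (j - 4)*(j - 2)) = j - 2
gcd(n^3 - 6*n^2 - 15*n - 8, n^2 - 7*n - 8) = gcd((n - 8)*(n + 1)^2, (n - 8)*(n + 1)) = n^2 - 7*n - 8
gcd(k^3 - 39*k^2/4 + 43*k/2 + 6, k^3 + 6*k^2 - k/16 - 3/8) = k + 1/4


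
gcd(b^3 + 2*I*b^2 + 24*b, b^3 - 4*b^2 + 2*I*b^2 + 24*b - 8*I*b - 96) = b^2 + 2*I*b + 24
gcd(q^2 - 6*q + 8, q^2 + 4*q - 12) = q - 2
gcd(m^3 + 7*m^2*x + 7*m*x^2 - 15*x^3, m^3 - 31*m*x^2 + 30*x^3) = -m + x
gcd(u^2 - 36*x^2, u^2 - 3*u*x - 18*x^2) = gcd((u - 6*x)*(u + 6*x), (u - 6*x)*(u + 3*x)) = -u + 6*x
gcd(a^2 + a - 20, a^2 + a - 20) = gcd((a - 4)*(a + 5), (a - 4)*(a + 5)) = a^2 + a - 20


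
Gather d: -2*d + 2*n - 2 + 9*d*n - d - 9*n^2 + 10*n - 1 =d*(9*n - 3) - 9*n^2 + 12*n - 3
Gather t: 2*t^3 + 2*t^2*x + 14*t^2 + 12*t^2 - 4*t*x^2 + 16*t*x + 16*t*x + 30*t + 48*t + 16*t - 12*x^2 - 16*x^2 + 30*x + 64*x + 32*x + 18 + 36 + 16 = 2*t^3 + t^2*(2*x + 26) + t*(-4*x^2 + 32*x + 94) - 28*x^2 + 126*x + 70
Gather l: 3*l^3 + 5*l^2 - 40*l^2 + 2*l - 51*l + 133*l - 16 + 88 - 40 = 3*l^3 - 35*l^2 + 84*l + 32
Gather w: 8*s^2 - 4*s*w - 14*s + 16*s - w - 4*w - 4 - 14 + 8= 8*s^2 + 2*s + w*(-4*s - 5) - 10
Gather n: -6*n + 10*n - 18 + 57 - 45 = 4*n - 6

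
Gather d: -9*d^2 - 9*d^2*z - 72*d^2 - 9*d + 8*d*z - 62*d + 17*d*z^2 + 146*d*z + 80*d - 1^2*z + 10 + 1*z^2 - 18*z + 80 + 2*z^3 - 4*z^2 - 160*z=d^2*(-9*z - 81) + d*(17*z^2 + 154*z + 9) + 2*z^3 - 3*z^2 - 179*z + 90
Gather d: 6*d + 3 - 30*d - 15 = -24*d - 12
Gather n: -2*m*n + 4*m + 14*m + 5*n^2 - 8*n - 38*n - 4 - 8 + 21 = 18*m + 5*n^2 + n*(-2*m - 46) + 9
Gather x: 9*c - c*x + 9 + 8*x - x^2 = 9*c - x^2 + x*(8 - c) + 9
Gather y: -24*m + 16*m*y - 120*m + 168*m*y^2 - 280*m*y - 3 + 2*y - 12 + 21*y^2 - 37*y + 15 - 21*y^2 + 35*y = 168*m*y^2 - 264*m*y - 144*m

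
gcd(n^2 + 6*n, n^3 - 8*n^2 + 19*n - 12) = 1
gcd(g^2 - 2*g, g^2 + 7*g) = g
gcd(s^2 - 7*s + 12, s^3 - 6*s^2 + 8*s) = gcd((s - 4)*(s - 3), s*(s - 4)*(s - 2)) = s - 4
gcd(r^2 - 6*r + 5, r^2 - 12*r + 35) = r - 5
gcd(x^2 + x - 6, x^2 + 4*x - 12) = x - 2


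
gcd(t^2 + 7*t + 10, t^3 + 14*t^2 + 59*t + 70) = t^2 + 7*t + 10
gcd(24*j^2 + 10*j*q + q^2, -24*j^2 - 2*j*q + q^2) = 4*j + q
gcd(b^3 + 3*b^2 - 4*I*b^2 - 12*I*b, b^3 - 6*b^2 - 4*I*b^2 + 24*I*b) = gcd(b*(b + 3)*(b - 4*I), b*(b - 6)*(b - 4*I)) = b^2 - 4*I*b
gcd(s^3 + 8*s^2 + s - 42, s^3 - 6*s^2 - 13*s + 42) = s^2 + s - 6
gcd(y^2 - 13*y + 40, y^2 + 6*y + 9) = 1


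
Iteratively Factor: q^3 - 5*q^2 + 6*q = (q - 2)*(q^2 - 3*q) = q*(q - 2)*(q - 3)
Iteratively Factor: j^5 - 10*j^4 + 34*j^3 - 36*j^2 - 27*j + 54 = (j - 3)*(j^4 - 7*j^3 + 13*j^2 + 3*j - 18) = (j - 3)*(j - 2)*(j^3 - 5*j^2 + 3*j + 9) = (j - 3)*(j - 2)*(j + 1)*(j^2 - 6*j + 9) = (j - 3)^2*(j - 2)*(j + 1)*(j - 3)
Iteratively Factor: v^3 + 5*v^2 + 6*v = (v + 2)*(v^2 + 3*v) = v*(v + 2)*(v + 3)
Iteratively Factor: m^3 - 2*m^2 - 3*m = (m + 1)*(m^2 - 3*m) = (m - 3)*(m + 1)*(m)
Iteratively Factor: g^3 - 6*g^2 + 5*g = (g)*(g^2 - 6*g + 5) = g*(g - 1)*(g - 5)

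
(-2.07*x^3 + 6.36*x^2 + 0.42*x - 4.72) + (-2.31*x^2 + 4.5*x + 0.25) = -2.07*x^3 + 4.05*x^2 + 4.92*x - 4.47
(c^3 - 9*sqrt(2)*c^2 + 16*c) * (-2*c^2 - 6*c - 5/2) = -2*c^5 - 6*c^4 + 18*sqrt(2)*c^4 - 69*c^3/2 + 54*sqrt(2)*c^3 - 96*c^2 + 45*sqrt(2)*c^2/2 - 40*c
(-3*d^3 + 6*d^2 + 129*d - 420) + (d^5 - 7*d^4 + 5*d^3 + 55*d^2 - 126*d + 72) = d^5 - 7*d^4 + 2*d^3 + 61*d^2 + 3*d - 348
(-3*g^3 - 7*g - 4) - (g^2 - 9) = -3*g^3 - g^2 - 7*g + 5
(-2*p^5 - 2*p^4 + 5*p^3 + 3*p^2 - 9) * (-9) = 18*p^5 + 18*p^4 - 45*p^3 - 27*p^2 + 81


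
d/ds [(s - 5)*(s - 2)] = 2*s - 7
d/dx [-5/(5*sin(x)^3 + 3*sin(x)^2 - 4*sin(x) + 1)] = 5*(15*sin(x)^2 + 6*sin(x) - 4)*cos(x)/(5*sin(x)^3 + 3*sin(x)^2 - 4*sin(x) + 1)^2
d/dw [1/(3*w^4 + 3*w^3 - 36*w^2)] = (-4*w^2/3 - w + 8)/(w^3*(w^2 + w - 12)^2)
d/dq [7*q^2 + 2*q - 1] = 14*q + 2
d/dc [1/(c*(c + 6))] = 2*(-c - 3)/(c^2*(c^2 + 12*c + 36))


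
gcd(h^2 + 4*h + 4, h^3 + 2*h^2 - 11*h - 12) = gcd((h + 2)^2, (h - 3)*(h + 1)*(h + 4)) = 1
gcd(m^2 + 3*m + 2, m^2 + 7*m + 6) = m + 1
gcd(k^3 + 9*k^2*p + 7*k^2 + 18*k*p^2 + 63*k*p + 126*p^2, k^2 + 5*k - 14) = k + 7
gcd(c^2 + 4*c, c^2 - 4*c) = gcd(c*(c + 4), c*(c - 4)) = c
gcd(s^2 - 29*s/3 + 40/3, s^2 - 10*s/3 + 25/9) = s - 5/3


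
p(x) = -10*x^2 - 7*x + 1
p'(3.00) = -67.00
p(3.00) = -110.00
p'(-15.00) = 293.00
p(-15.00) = -2144.00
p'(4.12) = -89.40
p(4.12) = -197.58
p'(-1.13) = 15.60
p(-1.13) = -3.86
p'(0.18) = -10.60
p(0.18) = -0.58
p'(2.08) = -48.60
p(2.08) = -56.82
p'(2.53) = -57.60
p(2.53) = -80.72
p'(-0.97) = 12.40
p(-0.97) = -1.62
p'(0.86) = -24.20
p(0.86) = -12.42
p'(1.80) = -43.00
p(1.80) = -44.00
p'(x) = -20*x - 7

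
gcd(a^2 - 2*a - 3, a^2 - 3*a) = a - 3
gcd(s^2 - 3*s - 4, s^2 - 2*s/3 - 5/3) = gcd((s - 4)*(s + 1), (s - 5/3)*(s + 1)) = s + 1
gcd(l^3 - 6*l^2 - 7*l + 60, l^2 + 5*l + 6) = l + 3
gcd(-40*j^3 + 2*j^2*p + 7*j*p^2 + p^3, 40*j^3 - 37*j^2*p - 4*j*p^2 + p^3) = 5*j + p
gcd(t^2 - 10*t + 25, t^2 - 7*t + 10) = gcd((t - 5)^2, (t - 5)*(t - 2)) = t - 5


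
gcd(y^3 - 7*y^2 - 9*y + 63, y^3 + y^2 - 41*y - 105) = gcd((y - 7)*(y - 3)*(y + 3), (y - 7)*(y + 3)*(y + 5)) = y^2 - 4*y - 21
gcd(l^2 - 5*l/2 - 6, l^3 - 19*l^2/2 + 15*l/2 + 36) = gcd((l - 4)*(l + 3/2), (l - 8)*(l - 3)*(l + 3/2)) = l + 3/2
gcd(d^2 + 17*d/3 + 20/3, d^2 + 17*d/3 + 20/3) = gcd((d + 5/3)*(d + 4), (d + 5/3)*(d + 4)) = d^2 + 17*d/3 + 20/3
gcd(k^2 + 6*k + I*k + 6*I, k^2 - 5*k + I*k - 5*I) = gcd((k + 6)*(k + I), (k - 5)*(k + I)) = k + I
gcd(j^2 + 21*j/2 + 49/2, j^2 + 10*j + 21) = j + 7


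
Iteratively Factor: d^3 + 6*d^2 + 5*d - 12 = (d - 1)*(d^2 + 7*d + 12) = (d - 1)*(d + 4)*(d + 3)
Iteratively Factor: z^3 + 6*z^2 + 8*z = (z + 4)*(z^2 + 2*z) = (z + 2)*(z + 4)*(z)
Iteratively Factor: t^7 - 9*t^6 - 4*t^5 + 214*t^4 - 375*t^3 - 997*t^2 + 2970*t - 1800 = (t - 2)*(t^6 - 7*t^5 - 18*t^4 + 178*t^3 - 19*t^2 - 1035*t + 900) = (t - 2)*(t + 4)*(t^5 - 11*t^4 + 26*t^3 + 74*t^2 - 315*t + 225) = (t - 5)*(t - 2)*(t + 4)*(t^4 - 6*t^3 - 4*t^2 + 54*t - 45) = (t - 5)*(t - 2)*(t + 3)*(t + 4)*(t^3 - 9*t^2 + 23*t - 15) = (t - 5)^2*(t - 2)*(t + 3)*(t + 4)*(t^2 - 4*t + 3) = (t - 5)^2*(t - 3)*(t - 2)*(t + 3)*(t + 4)*(t - 1)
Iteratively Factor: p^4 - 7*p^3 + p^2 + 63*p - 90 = (p + 3)*(p^3 - 10*p^2 + 31*p - 30) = (p - 2)*(p + 3)*(p^2 - 8*p + 15) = (p - 3)*(p - 2)*(p + 3)*(p - 5)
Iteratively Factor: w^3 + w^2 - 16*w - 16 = (w + 4)*(w^2 - 3*w - 4) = (w - 4)*(w + 4)*(w + 1)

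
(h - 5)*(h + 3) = h^2 - 2*h - 15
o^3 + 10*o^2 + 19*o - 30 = (o - 1)*(o + 5)*(o + 6)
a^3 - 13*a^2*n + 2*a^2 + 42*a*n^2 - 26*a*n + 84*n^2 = (a + 2)*(a - 7*n)*(a - 6*n)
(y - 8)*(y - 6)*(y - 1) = y^3 - 15*y^2 + 62*y - 48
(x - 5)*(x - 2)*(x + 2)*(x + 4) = x^4 - x^3 - 24*x^2 + 4*x + 80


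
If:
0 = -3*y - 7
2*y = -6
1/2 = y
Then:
No Solution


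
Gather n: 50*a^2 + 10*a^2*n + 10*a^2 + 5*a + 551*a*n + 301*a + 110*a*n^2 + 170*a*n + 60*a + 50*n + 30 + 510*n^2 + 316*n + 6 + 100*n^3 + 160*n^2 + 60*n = 60*a^2 + 366*a + 100*n^3 + n^2*(110*a + 670) + n*(10*a^2 + 721*a + 426) + 36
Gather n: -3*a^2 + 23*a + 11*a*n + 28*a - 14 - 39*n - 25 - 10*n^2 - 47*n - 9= -3*a^2 + 51*a - 10*n^2 + n*(11*a - 86) - 48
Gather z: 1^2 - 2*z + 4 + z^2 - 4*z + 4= z^2 - 6*z + 9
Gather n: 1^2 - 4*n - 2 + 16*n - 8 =12*n - 9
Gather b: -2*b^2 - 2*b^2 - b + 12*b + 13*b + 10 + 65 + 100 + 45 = -4*b^2 + 24*b + 220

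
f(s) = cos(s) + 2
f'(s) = -sin(s)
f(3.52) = 1.07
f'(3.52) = 0.37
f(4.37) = 1.66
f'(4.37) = 0.94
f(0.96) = 2.57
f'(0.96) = -0.82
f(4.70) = 1.99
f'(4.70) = 1.00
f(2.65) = 1.12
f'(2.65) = -0.47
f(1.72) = 1.85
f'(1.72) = -0.99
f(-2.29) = 1.34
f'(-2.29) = 0.75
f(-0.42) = 2.91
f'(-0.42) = 0.41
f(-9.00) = 1.09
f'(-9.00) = 0.41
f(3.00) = 1.01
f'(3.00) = -0.14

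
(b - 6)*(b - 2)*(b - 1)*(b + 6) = b^4 - 3*b^3 - 34*b^2 + 108*b - 72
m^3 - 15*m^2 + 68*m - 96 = (m - 8)*(m - 4)*(m - 3)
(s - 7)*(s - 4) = s^2 - 11*s + 28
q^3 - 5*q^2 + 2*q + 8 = (q - 4)*(q - 2)*(q + 1)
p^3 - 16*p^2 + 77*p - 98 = (p - 7)^2*(p - 2)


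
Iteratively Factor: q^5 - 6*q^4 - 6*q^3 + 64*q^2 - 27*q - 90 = (q + 1)*(q^4 - 7*q^3 + q^2 + 63*q - 90) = (q - 3)*(q + 1)*(q^3 - 4*q^2 - 11*q + 30) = (q - 3)*(q - 2)*(q + 1)*(q^2 - 2*q - 15) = (q - 5)*(q - 3)*(q - 2)*(q + 1)*(q + 3)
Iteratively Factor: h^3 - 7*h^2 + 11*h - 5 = (h - 1)*(h^2 - 6*h + 5) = (h - 1)^2*(h - 5)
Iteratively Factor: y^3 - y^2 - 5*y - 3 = (y + 1)*(y^2 - 2*y - 3) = (y - 3)*(y + 1)*(y + 1)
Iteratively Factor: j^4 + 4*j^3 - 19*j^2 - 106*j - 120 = (j + 3)*(j^3 + j^2 - 22*j - 40) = (j + 3)*(j + 4)*(j^2 - 3*j - 10) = (j + 2)*(j + 3)*(j + 4)*(j - 5)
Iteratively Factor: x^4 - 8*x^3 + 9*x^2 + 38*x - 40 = (x - 5)*(x^3 - 3*x^2 - 6*x + 8) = (x - 5)*(x - 1)*(x^2 - 2*x - 8) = (x - 5)*(x - 1)*(x + 2)*(x - 4)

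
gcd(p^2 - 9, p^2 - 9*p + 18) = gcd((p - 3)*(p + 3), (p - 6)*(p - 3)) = p - 3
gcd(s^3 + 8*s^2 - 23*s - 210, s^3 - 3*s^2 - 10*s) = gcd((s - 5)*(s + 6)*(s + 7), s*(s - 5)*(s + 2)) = s - 5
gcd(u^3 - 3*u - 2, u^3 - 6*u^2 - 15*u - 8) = u^2 + 2*u + 1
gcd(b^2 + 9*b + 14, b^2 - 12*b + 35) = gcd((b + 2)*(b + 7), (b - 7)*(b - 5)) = 1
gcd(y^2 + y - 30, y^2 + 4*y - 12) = y + 6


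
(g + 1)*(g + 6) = g^2 + 7*g + 6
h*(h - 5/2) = h^2 - 5*h/2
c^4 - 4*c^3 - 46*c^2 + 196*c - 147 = (c - 7)*(c - 3)*(c - 1)*(c + 7)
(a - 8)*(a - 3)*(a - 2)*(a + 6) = a^4 - 7*a^3 - 32*a^2 + 228*a - 288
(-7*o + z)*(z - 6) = -7*o*z + 42*o + z^2 - 6*z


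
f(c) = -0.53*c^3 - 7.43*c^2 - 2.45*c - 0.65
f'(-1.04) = 11.28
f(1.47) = -21.99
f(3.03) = -91.03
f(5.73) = -358.35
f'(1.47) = -27.73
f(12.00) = -2015.81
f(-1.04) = -5.54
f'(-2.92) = 27.38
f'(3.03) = -62.07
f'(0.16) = -4.87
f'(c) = -1.59*c^2 - 14.86*c - 2.45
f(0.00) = -0.65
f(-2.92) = -43.65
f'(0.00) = -2.45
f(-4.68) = -97.59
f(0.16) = -1.23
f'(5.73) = -139.80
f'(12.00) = -409.73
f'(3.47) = -73.16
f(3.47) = -120.76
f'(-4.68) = 32.27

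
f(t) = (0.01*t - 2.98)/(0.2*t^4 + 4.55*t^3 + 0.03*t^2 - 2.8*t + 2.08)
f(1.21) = -0.41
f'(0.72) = 4.10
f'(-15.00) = 0.00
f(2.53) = -0.04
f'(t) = (0.01*t - 2.98)*(-0.8*t^3 - 13.65*t^2 - 0.06*t + 2.8)/(0.2*t^4 + 4.55*t^3 + 0.03*t^2 - 2.8*t + 2.08)^2 + 0.01/(0.2*t^4 + 4.55*t^3 + 0.03*t^2 - 2.8*t + 2.08) = (-0.006*t^4 + 2.293*t^3 + 40.6767*t^2 + 0.1788*t - 8.3232)/(0.04*t^8 + 1.82*t^7 + 20.7145*t^6 - 0.847*t^5 - 24.6471*t^4 + 18.76*t^3 + 7.9648*t^2 - 11.648*t + 4.3264)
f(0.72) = -1.62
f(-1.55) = 0.32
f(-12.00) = 0.00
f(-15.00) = 0.00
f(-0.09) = -1.28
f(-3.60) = 0.02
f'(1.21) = 1.06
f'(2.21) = 0.09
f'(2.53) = 0.05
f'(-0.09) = -1.48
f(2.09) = -0.07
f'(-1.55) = 0.93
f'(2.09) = 0.11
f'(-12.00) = 0.00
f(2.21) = -0.06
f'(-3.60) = 0.01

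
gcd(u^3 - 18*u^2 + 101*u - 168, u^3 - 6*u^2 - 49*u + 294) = u - 7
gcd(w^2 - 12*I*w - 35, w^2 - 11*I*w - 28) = w - 7*I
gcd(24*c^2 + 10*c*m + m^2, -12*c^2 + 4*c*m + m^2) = 6*c + m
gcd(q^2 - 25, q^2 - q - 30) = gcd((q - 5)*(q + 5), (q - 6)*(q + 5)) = q + 5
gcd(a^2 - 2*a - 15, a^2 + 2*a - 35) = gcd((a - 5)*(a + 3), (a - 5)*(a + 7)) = a - 5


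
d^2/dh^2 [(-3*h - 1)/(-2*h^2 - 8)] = (h^2*(12*h + 4) + (-9*h - 1)*(h^2 + 4))/(h^2 + 4)^3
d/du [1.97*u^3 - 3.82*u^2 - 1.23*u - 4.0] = 5.91*u^2 - 7.64*u - 1.23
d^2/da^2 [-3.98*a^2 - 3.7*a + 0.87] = -7.96000000000000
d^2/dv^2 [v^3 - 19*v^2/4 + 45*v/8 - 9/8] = 6*v - 19/2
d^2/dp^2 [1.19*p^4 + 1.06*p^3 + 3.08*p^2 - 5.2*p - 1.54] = 14.28*p^2 + 6.36*p + 6.16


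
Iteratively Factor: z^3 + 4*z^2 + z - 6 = (z + 2)*(z^2 + 2*z - 3) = (z - 1)*(z + 2)*(z + 3)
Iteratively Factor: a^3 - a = (a)*(a^2 - 1) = a*(a - 1)*(a + 1)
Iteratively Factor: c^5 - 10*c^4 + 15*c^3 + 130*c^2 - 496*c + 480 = (c - 5)*(c^4 - 5*c^3 - 10*c^2 + 80*c - 96) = (c - 5)*(c - 4)*(c^3 - c^2 - 14*c + 24) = (c - 5)*(c - 4)*(c + 4)*(c^2 - 5*c + 6) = (c - 5)*(c - 4)*(c - 3)*(c + 4)*(c - 2)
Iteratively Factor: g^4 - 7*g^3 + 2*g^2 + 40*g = (g + 2)*(g^3 - 9*g^2 + 20*g) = g*(g + 2)*(g^2 - 9*g + 20) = g*(g - 5)*(g + 2)*(g - 4)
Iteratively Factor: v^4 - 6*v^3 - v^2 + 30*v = (v + 2)*(v^3 - 8*v^2 + 15*v) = (v - 3)*(v + 2)*(v^2 - 5*v) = (v - 5)*(v - 3)*(v + 2)*(v)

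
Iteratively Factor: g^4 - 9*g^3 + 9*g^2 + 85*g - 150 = (g - 2)*(g^3 - 7*g^2 - 5*g + 75) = (g - 5)*(g - 2)*(g^2 - 2*g - 15) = (g - 5)*(g - 2)*(g + 3)*(g - 5)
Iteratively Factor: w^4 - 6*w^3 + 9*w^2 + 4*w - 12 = (w + 1)*(w^3 - 7*w^2 + 16*w - 12) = (w - 2)*(w + 1)*(w^2 - 5*w + 6) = (w - 3)*(w - 2)*(w + 1)*(w - 2)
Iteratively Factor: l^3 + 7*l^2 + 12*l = (l + 3)*(l^2 + 4*l) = (l + 3)*(l + 4)*(l)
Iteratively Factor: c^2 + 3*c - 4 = (c + 4)*(c - 1)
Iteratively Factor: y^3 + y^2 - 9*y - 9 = (y - 3)*(y^2 + 4*y + 3) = (y - 3)*(y + 3)*(y + 1)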